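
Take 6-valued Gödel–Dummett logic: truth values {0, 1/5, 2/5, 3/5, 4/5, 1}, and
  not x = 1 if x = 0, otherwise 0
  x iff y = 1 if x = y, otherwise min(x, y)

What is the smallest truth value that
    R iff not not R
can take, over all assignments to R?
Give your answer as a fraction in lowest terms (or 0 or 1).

Take R = 1/5:
not R = not 1/5 = 0
not not R = not 0 = 1
R iff not not R = 1/5 iff 1 = 1/5
No assignment yields a value below 1/5, so this is the minimum.

1/5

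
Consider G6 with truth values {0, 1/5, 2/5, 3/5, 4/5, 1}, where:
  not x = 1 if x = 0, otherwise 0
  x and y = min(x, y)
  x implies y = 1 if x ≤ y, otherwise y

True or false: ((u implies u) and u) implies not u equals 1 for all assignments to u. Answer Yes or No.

Counterexample: take u = 1/5.
u implies u = 1/5 implies 1/5 = 1
(u implies u) and u = 1 and 1/5 = 1/5
not u = not 1/5 = 0
((u implies u) and u) implies not u = 1/5 implies 0 = 0
This gives 0 ≠ 1.

No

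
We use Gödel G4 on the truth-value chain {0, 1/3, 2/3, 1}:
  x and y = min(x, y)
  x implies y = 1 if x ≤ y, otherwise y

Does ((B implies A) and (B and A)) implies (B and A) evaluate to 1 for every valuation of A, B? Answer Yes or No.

Yes

A = 0, B = 0 ↦ 1
A = 0, B = 1/3 ↦ 1
A = 0, B = 2/3 ↦ 1
A = 0, B = 1 ↦ 1
A = 1/3, B = 0 ↦ 1
A = 1/3, B = 1/3 ↦ 1
A = 1/3, B = 2/3 ↦ 1
A = 1/3, B = 1 ↦ 1
A = 2/3, B = 0 ↦ 1
A = 2/3, B = 1/3 ↦ 1
A = 2/3, B = 2/3 ↦ 1
A = 2/3, B = 1 ↦ 1
A = 1, B = 0 ↦ 1
A = 1, B = 1/3 ↦ 1
A = 1, B = 2/3 ↦ 1
A = 1, B = 1 ↦ 1
Every assignment gives a value ≥ 1.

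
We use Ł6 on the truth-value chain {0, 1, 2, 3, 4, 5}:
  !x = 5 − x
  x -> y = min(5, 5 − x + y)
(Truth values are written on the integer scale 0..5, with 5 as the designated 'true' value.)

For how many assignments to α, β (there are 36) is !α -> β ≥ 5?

21

value 5: 21 assignments (counts)
value 4: 5 assignments
value 3: 4 assignments
value 2: 3 assignments
value 1: 2 assignments
value 0: 1 assignment
So 21 of the 36 assignments meet the threshold.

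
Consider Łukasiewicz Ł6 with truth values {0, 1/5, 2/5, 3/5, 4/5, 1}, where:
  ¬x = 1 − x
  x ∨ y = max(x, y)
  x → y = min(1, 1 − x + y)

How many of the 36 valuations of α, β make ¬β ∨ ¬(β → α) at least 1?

value 1: 7 assignments (counts)
value 4/5: 8 assignments
value 3/5: 9 assignments
value 2/5: 7 assignments
value 1/5: 4 assignments
value 0: 1 assignment
So 7 of the 36 assignments meet the threshold.

7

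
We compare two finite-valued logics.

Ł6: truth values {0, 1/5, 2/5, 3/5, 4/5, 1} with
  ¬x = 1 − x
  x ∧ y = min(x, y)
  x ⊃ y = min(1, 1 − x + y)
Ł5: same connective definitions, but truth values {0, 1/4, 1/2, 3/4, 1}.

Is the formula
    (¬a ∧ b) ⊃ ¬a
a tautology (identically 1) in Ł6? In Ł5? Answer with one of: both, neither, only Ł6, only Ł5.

In Ł6: every assignment gives 1 — tautology.
In Ł5: every assignment gives 1 — tautology.

both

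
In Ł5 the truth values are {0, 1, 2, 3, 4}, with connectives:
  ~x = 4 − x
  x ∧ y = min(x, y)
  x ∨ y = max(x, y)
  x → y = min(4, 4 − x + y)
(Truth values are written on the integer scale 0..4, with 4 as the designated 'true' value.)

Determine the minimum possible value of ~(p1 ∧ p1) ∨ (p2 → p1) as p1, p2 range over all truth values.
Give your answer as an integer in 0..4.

2

Take p1 = 2, p2 = 4:
p1 ∧ p1 = 2 ∧ 2 = 2
~(p1 ∧ p1) = ~2 = 2
p2 → p1 = 4 → 2 = 2
~(p1 ∧ p1) ∨ (p2 → p1) = 2 ∨ 2 = 2
No assignment yields a value below 2, so this is the minimum.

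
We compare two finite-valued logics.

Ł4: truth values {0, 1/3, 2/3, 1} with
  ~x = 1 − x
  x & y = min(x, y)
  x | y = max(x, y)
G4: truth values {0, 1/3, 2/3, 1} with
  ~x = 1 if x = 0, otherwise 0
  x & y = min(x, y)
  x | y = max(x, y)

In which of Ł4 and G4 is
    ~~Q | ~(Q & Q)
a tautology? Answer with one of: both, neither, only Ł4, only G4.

In Ł4: at Q = 1/3 the value is 2/3 — not a tautology.
In G4: every assignment gives 1 — tautology.

only G4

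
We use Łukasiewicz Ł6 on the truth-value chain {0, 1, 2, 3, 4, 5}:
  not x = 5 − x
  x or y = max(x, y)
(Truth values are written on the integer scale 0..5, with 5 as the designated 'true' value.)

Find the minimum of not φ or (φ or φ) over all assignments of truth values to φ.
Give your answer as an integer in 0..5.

3

Take φ = 2:
not φ = not 2 = 3
φ or φ = 2 or 2 = 2
not φ or (φ or φ) = 3 or 2 = 3
No assignment yields a value below 3, so this is the minimum.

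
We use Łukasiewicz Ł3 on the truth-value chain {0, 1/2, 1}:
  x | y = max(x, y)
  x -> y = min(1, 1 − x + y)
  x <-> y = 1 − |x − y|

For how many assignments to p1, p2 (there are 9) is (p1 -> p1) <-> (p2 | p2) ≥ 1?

3

p1 = 0, p2 = 0 ↦ 0  <
p1 = 0, p2 = 1/2 ↦ 1/2  <
p1 = 0, p2 = 1 ↦ 1  ≥
p1 = 1/2, p2 = 0 ↦ 0  <
p1 = 1/2, p2 = 1/2 ↦ 1/2  <
p1 = 1/2, p2 = 1 ↦ 1  ≥
p1 = 1, p2 = 0 ↦ 0  <
p1 = 1, p2 = 1/2 ↦ 1/2  <
p1 = 1, p2 = 1 ↦ 1  ≥
So 3 of the 9 assignments meet the threshold.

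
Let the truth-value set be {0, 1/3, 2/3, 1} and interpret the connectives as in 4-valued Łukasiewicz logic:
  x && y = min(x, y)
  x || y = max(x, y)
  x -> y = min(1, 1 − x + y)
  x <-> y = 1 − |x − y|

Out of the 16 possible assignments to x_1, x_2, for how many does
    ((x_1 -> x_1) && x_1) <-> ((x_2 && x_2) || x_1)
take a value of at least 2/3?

13

x_1 = 0, x_2 = 0 ↦ 1  ≥
x_1 = 0, x_2 = 1/3 ↦ 2/3  ≥
x_1 = 0, x_2 = 2/3 ↦ 1/3  <
x_1 = 0, x_2 = 1 ↦ 0  <
x_1 = 1/3, x_2 = 0 ↦ 1  ≥
x_1 = 1/3, x_2 = 1/3 ↦ 1  ≥
x_1 = 1/3, x_2 = 2/3 ↦ 2/3  ≥
x_1 = 1/3, x_2 = 1 ↦ 1/3  <
x_1 = 2/3, x_2 = 0 ↦ 1  ≥
x_1 = 2/3, x_2 = 1/3 ↦ 1  ≥
x_1 = 2/3, x_2 = 2/3 ↦ 1  ≥
x_1 = 2/3, x_2 = 1 ↦ 2/3  ≥
x_1 = 1, x_2 = 0 ↦ 1  ≥
x_1 = 1, x_2 = 1/3 ↦ 1  ≥
x_1 = 1, x_2 = 2/3 ↦ 1  ≥
x_1 = 1, x_2 = 1 ↦ 1  ≥
So 13 of the 16 assignments meet the threshold.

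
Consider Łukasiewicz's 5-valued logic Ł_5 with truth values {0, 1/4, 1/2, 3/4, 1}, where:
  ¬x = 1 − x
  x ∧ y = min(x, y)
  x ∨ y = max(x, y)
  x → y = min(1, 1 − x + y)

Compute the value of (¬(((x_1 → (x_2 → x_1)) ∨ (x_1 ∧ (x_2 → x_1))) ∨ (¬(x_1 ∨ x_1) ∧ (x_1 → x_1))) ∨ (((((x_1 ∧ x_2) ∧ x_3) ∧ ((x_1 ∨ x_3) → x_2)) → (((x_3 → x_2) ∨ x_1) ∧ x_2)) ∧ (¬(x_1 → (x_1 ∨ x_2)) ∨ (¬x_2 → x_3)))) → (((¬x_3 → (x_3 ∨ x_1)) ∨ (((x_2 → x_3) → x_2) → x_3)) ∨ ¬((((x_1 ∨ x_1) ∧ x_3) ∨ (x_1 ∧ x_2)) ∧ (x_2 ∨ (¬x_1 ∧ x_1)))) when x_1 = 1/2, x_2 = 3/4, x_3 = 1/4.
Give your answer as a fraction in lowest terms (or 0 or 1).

3/4

x_2 → x_1 = 3/4 → 1/2 = 3/4
x_1 → (x_2 → x_1) = 1/2 → 3/4 = 1
x_2 → x_1 = 3/4 → 1/2 = 3/4
x_1 ∧ (x_2 → x_1) = 1/2 ∧ 3/4 = 1/2
(x_1 → (x_2 → x_1)) ∨ (x_1 ∧ (x_2 → x_1)) = 1 ∨ 1/2 = 1
x_1 ∨ x_1 = 1/2 ∨ 1/2 = 1/2
¬(x_1 ∨ x_1) = ¬1/2 = 1/2
x_1 → x_1 = 1/2 → 1/2 = 1
¬(x_1 ∨ x_1) ∧ (x_1 → x_1) = 1/2 ∧ 1 = 1/2
((x_1 → (x_2 → x_1)) ∨ (x_1 ∧ (x_2 → x_1))) ∨ (¬(x_1 ∨ x_1) ∧ (x_1 → x_1)) = 1 ∨ 1/2 = 1
¬(((x_1 → (x_2 → x_1)) ∨ (x_1 ∧ (x_2 → x_1))) ∨ (¬(x_1 ∨ x_1) ∧ (x_1 → x_1))) = ¬1 = 0
x_1 ∧ x_2 = 1/2 ∧ 3/4 = 1/2
(x_1 ∧ x_2) ∧ x_3 = 1/2 ∧ 1/4 = 1/4
x_1 ∨ x_3 = 1/2 ∨ 1/4 = 1/2
(x_1 ∨ x_3) → x_2 = 1/2 → 3/4 = 1
((x_1 ∧ x_2) ∧ x_3) ∧ ((x_1 ∨ x_3) → x_2) = 1/4 ∧ 1 = 1/4
x_3 → x_2 = 1/4 → 3/4 = 1
(x_3 → x_2) ∨ x_1 = 1 ∨ 1/2 = 1
((x_3 → x_2) ∨ x_1) ∧ x_2 = 1 ∧ 3/4 = 3/4
(((x_1 ∧ x_2) ∧ x_3) ∧ ((x_1 ∨ x_3) → x_2)) → (((x_3 → x_2) ∨ x_1) ∧ x_2) = 1/4 → 3/4 = 1
x_1 ∨ x_2 = 1/2 ∨ 3/4 = 3/4
x_1 → (x_1 ∨ x_2) = 1/2 → 3/4 = 1
¬(x_1 → (x_1 ∨ x_2)) = ¬1 = 0
¬x_2 = ¬3/4 = 1/4
¬x_2 → x_3 = 1/4 → 1/4 = 1
¬(x_1 → (x_1 ∨ x_2)) ∨ (¬x_2 → x_3) = 0 ∨ 1 = 1
((((x_1 ∧ x_2) ∧ x_3) ∧ ((x_1 ∨ x_3) → x_2)) → (((x_3 → x_2) ∨ x_1) ∧ x_2)) ∧ (¬(x_1 → (x_1 ∨ x_2)) ∨ (¬x_2 → x_3)) = 1 ∧ 1 = 1
¬(((x_1 → (x_2 → x_1)) ∨ (x_1 ∧ (x_2 → x_1))) ∨ (¬(x_1 ∨ x_1) ∧ (x_1 → x_1))) ∨ (((((x_1 ∧ x_2) ∧ x_3) ∧ ((x_1 ∨ x_3) → x_2)) → (((x_3 → x_2) ∨ x_1) ∧ x_2)) ∧ (¬(x_1 → (x_1 ∨ x_2)) ∨ (¬x_2 → x_3))) = 0 ∨ 1 = 1
¬x_3 = ¬1/4 = 3/4
x_3 ∨ x_1 = 1/4 ∨ 1/2 = 1/2
¬x_3 → (x_3 ∨ x_1) = 3/4 → 1/2 = 3/4
x_2 → x_3 = 3/4 → 1/4 = 1/2
(x_2 → x_3) → x_2 = 1/2 → 3/4 = 1
((x_2 → x_3) → x_2) → x_3 = 1 → 1/4 = 1/4
(¬x_3 → (x_3 ∨ x_1)) ∨ (((x_2 → x_3) → x_2) → x_3) = 3/4 ∨ 1/4 = 3/4
x_1 ∨ x_1 = 1/2 ∨ 1/2 = 1/2
(x_1 ∨ x_1) ∧ x_3 = 1/2 ∧ 1/4 = 1/4
x_1 ∧ x_2 = 1/2 ∧ 3/4 = 1/2
((x_1 ∨ x_1) ∧ x_3) ∨ (x_1 ∧ x_2) = 1/4 ∨ 1/2 = 1/2
¬x_1 = ¬1/2 = 1/2
¬x_1 ∧ x_1 = 1/2 ∧ 1/2 = 1/2
x_2 ∨ (¬x_1 ∧ x_1) = 3/4 ∨ 1/2 = 3/4
(((x_1 ∨ x_1) ∧ x_3) ∨ (x_1 ∧ x_2)) ∧ (x_2 ∨ (¬x_1 ∧ x_1)) = 1/2 ∧ 3/4 = 1/2
¬((((x_1 ∨ x_1) ∧ x_3) ∨ (x_1 ∧ x_2)) ∧ (x_2 ∨ (¬x_1 ∧ x_1))) = ¬1/2 = 1/2
((¬x_3 → (x_3 ∨ x_1)) ∨ (((x_2 → x_3) → x_2) → x_3)) ∨ ¬((((x_1 ∨ x_1) ∧ x_3) ∨ (x_1 ∧ x_2)) ∧ (x_2 ∨ (¬x_1 ∧ x_1))) = 3/4 ∨ 1/2 = 3/4
(¬(((x_1 → (x_2 → x_1)) ∨ (x_1 ∧ (x_2 → x_1))) ∨ (¬(x_1 ∨ x_1) ∧ (x_1 → x_1))) ∨ (((((x_1 ∧ x_2) ∧ x_3) ∧ ((x_1 ∨ x_3) → x_2)) → (((x_3 → x_2) ∨ x_1) ∧ x_2)) ∧ (¬(x_1 → (x_1 ∨ x_2)) ∨ (¬x_2 → x_3)))) → (((¬x_3 → (x_3 ∨ x_1)) ∨ (((x_2 → x_3) → x_2) → x_3)) ∨ ¬((((x_1 ∨ x_1) ∧ x_3) ∨ (x_1 ∧ x_2)) ∧ (x_2 ∨ (¬x_1 ∧ x_1)))) = 1 → 3/4 = 3/4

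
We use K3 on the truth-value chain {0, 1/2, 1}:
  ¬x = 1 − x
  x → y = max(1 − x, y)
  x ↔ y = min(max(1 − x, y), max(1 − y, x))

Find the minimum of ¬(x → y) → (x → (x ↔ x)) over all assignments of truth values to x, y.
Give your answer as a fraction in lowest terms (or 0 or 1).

1/2

Take x = 1/2, y = 0:
x → y = 1/2 → 0 = 1/2
¬(x → y) = ¬1/2 = 1/2
x ↔ x = 1/2 ↔ 1/2 = 1/2
x → (x ↔ x) = 1/2 → 1/2 = 1/2
¬(x → y) → (x → (x ↔ x)) = 1/2 → 1/2 = 1/2
No assignment yields a value below 1/2, so this is the minimum.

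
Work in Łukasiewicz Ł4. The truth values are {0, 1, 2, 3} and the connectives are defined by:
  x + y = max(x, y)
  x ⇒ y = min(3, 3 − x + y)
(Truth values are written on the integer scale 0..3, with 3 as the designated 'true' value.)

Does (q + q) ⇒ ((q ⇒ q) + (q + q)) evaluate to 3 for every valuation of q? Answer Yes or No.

Yes

q = 0 ↦ 3
q = 1 ↦ 3
q = 2 ↦ 3
q = 3 ↦ 3
Every assignment gives a value ≥ 3.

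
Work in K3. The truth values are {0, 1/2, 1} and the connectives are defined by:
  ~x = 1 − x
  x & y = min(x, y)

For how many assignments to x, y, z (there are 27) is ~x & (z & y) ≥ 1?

value 1: 1 assignment (counts)
value 1/2: 7 assignments
value 0: 19 assignments
So 1 of the 27 assignments meets the threshold.

1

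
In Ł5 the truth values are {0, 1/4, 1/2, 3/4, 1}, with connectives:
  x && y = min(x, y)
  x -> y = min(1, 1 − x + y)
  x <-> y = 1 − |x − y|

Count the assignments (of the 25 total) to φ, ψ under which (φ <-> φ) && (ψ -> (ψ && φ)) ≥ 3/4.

19

value 1: 15 assignments (counts)
value 3/4: 4 assignments (counts)
value 1/2: 3 assignments
value 1/4: 2 assignments
value 0: 1 assignment
So 19 of the 25 assignments meet the threshold.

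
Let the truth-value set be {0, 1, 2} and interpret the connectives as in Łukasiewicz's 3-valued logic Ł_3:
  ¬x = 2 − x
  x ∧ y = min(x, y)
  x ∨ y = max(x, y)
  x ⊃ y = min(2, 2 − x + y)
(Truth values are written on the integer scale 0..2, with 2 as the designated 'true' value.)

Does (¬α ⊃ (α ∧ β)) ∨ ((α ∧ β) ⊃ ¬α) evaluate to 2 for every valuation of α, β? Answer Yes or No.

α = 0, β = 0 ↦ 2
α = 0, β = 1 ↦ 2
α = 0, β = 2 ↦ 2
α = 1, β = 0 ↦ 2
α = 1, β = 1 ↦ 2
α = 1, β = 2 ↦ 2
α = 2, β = 0 ↦ 2
α = 2, β = 1 ↦ 2
α = 2, β = 2 ↦ 2
Every assignment gives a value ≥ 2.

Yes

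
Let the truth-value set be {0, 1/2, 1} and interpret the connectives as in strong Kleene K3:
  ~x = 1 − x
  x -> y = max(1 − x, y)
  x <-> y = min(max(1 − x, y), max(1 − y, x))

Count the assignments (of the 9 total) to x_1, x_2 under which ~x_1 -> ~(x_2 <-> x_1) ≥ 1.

4

x_1 = 0, x_2 = 0 ↦ 0  <
x_1 = 0, x_2 = 1/2 ↦ 1/2  <
x_1 = 0, x_2 = 1 ↦ 1  ≥
x_1 = 1/2, x_2 = 0 ↦ 1/2  <
x_1 = 1/2, x_2 = 1/2 ↦ 1/2  <
x_1 = 1/2, x_2 = 1 ↦ 1/2  <
x_1 = 1, x_2 = 0 ↦ 1  ≥
x_1 = 1, x_2 = 1/2 ↦ 1  ≥
x_1 = 1, x_2 = 1 ↦ 1  ≥
So 4 of the 9 assignments meet the threshold.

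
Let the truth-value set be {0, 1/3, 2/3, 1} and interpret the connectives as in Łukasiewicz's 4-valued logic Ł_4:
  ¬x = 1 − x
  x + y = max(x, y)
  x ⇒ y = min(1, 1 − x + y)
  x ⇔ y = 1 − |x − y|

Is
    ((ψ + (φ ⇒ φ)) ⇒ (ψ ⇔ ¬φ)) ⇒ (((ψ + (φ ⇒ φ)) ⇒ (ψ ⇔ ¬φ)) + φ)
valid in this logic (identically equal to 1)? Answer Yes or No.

φ = 0, ψ = 0 ↦ 1
φ = 0, ψ = 1/3 ↦ 1
φ = 0, ψ = 2/3 ↦ 1
φ = 0, ψ = 1 ↦ 1
φ = 1/3, ψ = 0 ↦ 1
φ = 1/3, ψ = 1/3 ↦ 1
φ = 1/3, ψ = 2/3 ↦ 1
φ = 1/3, ψ = 1 ↦ 1
φ = 2/3, ψ = 0 ↦ 1
φ = 2/3, ψ = 1/3 ↦ 1
φ = 2/3, ψ = 2/3 ↦ 1
φ = 2/3, ψ = 1 ↦ 1
φ = 1, ψ = 0 ↦ 1
φ = 1, ψ = 1/3 ↦ 1
φ = 1, ψ = 2/3 ↦ 1
φ = 1, ψ = 1 ↦ 1
Every assignment gives a value ≥ 1.

Yes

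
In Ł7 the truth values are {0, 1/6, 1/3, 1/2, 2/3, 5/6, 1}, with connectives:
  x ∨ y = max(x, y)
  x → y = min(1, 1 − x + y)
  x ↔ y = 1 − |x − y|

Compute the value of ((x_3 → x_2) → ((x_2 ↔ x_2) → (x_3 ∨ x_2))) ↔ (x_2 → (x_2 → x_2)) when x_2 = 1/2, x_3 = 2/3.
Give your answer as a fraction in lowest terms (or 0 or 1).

5/6

x_3 → x_2 = 2/3 → 1/2 = 5/6
x_2 ↔ x_2 = 1/2 ↔ 1/2 = 1
x_3 ∨ x_2 = 2/3 ∨ 1/2 = 2/3
(x_2 ↔ x_2) → (x_3 ∨ x_2) = 1 → 2/3 = 2/3
(x_3 → x_2) → ((x_2 ↔ x_2) → (x_3 ∨ x_2)) = 5/6 → 2/3 = 5/6
x_2 → x_2 = 1/2 → 1/2 = 1
x_2 → (x_2 → x_2) = 1/2 → 1 = 1
((x_3 → x_2) → ((x_2 ↔ x_2) → (x_3 ∨ x_2))) ↔ (x_2 → (x_2 → x_2)) = 5/6 ↔ 1 = 5/6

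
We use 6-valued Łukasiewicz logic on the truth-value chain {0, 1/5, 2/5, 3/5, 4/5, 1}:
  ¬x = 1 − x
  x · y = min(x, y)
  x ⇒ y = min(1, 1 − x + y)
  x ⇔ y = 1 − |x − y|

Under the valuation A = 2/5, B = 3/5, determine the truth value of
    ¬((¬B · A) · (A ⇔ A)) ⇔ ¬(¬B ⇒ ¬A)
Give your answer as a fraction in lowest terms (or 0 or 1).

¬B = ¬3/5 = 2/5
¬B · A = 2/5 · 2/5 = 2/5
A ⇔ A = 2/5 ⇔ 2/5 = 1
(¬B · A) · (A ⇔ A) = 2/5 · 1 = 2/5
¬((¬B · A) · (A ⇔ A)) = ¬2/5 = 3/5
¬B = ¬3/5 = 2/5
¬A = ¬2/5 = 3/5
¬B ⇒ ¬A = 2/5 ⇒ 3/5 = 1
¬(¬B ⇒ ¬A) = ¬1 = 0
¬((¬B · A) · (A ⇔ A)) ⇔ ¬(¬B ⇒ ¬A) = 3/5 ⇔ 0 = 2/5

2/5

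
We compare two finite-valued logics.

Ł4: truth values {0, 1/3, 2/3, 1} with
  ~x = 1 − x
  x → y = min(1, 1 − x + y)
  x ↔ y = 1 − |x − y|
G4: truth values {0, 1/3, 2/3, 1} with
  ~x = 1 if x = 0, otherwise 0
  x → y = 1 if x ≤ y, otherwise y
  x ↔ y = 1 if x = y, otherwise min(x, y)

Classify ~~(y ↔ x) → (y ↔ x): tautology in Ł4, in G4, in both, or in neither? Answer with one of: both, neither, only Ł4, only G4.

In Ł4: every assignment gives 1 — tautology.
In G4: at x = 1/3, y = 2/3 the value is 1/3 — not a tautology.

only Ł4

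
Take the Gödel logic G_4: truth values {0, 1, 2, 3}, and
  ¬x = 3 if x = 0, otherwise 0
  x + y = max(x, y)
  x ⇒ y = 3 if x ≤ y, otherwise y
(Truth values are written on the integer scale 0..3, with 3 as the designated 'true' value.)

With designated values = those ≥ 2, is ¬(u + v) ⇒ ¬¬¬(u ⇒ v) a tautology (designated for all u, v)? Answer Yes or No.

Counterexample: take u = 0, v = 0.
u + v = 0 + 0 = 0
¬(u + v) = ¬0 = 3
u ⇒ v = 0 ⇒ 0 = 3
¬(u ⇒ v) = ¬3 = 0
¬¬(u ⇒ v) = ¬0 = 3
¬¬¬(u ⇒ v) = ¬3 = 0
¬(u + v) ⇒ ¬¬¬(u ⇒ v) = 3 ⇒ 0 = 0
This gives 0, which is below 2.

No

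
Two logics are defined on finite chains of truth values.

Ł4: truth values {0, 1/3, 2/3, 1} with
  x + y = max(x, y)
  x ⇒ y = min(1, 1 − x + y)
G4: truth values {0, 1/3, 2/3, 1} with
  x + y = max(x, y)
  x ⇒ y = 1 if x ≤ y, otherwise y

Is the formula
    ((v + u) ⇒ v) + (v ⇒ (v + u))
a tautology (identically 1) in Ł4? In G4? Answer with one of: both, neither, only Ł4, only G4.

In Ł4: every assignment gives 1 — tautology.
In G4: every assignment gives 1 — tautology.

both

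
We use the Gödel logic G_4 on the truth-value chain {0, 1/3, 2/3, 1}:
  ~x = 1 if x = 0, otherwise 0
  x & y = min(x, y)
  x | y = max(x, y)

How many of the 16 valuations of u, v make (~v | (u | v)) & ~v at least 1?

u = 0, v = 0 ↦ 1  ≥
u = 0, v = 1/3 ↦ 0  <
u = 0, v = 2/3 ↦ 0  <
u = 0, v = 1 ↦ 0  <
u = 1/3, v = 0 ↦ 1  ≥
u = 1/3, v = 1/3 ↦ 0  <
u = 1/3, v = 2/3 ↦ 0  <
u = 1/3, v = 1 ↦ 0  <
u = 2/3, v = 0 ↦ 1  ≥
u = 2/3, v = 1/3 ↦ 0  <
u = 2/3, v = 2/3 ↦ 0  <
u = 2/3, v = 1 ↦ 0  <
u = 1, v = 0 ↦ 1  ≥
u = 1, v = 1/3 ↦ 0  <
u = 1, v = 2/3 ↦ 0  <
u = 1, v = 1 ↦ 0  <
So 4 of the 16 assignments meet the threshold.

4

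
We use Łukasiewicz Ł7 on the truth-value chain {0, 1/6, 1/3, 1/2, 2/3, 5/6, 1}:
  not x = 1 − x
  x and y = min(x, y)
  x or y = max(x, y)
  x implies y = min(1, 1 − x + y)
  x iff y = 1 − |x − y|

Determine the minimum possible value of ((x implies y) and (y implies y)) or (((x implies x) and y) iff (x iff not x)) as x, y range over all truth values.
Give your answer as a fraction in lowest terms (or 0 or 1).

Take x = 2/3, y = 0:
x implies y = 2/3 implies 0 = 1/3
y implies y = 0 implies 0 = 1
(x implies y) and (y implies y) = 1/3 and 1 = 1/3
x implies x = 2/3 implies 2/3 = 1
(x implies x) and y = 1 and 0 = 0
not x = not 2/3 = 1/3
x iff not x = 2/3 iff 1/3 = 2/3
((x implies x) and y) iff (x iff not x) = 0 iff 2/3 = 1/3
((x implies y) and (y implies y)) or (((x implies x) and y) iff (x iff not x)) = 1/3 or 1/3 = 1/3
No assignment yields a value below 1/3, so this is the minimum.

1/3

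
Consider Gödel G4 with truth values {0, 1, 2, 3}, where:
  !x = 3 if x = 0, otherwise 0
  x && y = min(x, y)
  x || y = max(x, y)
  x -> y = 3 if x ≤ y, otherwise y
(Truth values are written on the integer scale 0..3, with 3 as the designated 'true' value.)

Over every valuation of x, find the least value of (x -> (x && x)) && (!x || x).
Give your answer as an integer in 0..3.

1

Take x = 1:
x && x = 1 && 1 = 1
x -> (x && x) = 1 -> 1 = 3
!x = !1 = 0
!x || x = 0 || 1 = 1
(x -> (x && x)) && (!x || x) = 3 && 1 = 1
No assignment yields a value below 1, so this is the minimum.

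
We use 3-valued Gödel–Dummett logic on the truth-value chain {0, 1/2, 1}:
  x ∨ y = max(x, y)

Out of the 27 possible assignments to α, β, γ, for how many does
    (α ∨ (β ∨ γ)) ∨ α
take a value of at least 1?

value 1: 19 assignments (counts)
value 1/2: 7 assignments
value 0: 1 assignment
So 19 of the 27 assignments meet the threshold.

19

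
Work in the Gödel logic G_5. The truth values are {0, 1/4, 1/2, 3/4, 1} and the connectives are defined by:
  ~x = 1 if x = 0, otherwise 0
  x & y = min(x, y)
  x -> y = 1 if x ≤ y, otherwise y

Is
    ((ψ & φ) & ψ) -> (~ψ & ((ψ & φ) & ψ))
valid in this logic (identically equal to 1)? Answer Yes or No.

No

Counterexample: take φ = 1/4, ψ = 1/4.
ψ & φ = 1/4 & 1/4 = 1/4
(ψ & φ) & ψ = 1/4 & 1/4 = 1/4
~ψ = ~1/4 = 0
ψ & φ = 1/4 & 1/4 = 1/4
(ψ & φ) & ψ = 1/4 & 1/4 = 1/4
~ψ & ((ψ & φ) & ψ) = 0 & 1/4 = 0
((ψ & φ) & ψ) -> (~ψ & ((ψ & φ) & ψ)) = 1/4 -> 0 = 0
This gives 0 ≠ 1.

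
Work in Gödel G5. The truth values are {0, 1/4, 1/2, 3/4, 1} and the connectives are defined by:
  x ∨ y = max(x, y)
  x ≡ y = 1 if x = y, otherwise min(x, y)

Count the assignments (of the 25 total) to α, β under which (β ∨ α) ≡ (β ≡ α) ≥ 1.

value 1: 1 assignment (counts)
value 3/4: 3 assignments
value 1/2: 5 assignments
value 1/4: 7 assignments
value 0: 9 assignments
So 1 of the 25 assignments meets the threshold.

1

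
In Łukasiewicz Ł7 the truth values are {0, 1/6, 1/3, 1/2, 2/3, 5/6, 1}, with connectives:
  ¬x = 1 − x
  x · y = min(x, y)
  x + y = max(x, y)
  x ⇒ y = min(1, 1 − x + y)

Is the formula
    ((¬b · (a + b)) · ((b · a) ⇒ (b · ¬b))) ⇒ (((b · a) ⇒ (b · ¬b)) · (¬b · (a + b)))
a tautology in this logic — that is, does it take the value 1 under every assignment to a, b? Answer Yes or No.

Yes

At a = 2/3, b = 1/3, for instance:
¬b = ¬1/3 = 2/3
a + b = 2/3 + 1/3 = 2/3
¬b · (a + b) = 2/3 · 2/3 = 2/3
b · a = 1/3 · 2/3 = 1/3
¬b = ¬1/3 = 2/3
b · ¬b = 1/3 · 2/3 = 1/3
(b · a) ⇒ (b · ¬b) = 1/3 ⇒ 1/3 = 1
(¬b · (a + b)) · ((b · a) ⇒ (b · ¬b)) = 2/3 · 1 = 2/3
((b · a) ⇒ (b · ¬b)) · (¬b · (a + b)) = 1 · 2/3 = 2/3
((¬b · (a + b)) · ((b · a) ⇒ (b · ¬b))) ⇒ (((b · a) ⇒ (b · ¬b)) · (¬b · (a + b))) = 2/3 ⇒ 2/3 = 1
and checking the remaining 48 assignments likewise gives ≥ 1 in every case.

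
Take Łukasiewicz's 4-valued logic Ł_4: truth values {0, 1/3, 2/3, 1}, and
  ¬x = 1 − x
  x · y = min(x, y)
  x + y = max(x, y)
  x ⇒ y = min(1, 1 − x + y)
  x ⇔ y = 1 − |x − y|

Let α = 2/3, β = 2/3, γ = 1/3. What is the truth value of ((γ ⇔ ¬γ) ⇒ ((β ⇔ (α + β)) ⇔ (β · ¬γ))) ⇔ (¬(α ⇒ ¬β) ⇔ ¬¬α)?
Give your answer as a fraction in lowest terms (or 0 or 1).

¬γ = ¬1/3 = 2/3
γ ⇔ ¬γ = 1/3 ⇔ 2/3 = 2/3
α + β = 2/3 + 2/3 = 2/3
β ⇔ (α + β) = 2/3 ⇔ 2/3 = 1
¬γ = ¬1/3 = 2/3
β · ¬γ = 2/3 · 2/3 = 2/3
(β ⇔ (α + β)) ⇔ (β · ¬γ) = 1 ⇔ 2/3 = 2/3
(γ ⇔ ¬γ) ⇒ ((β ⇔ (α + β)) ⇔ (β · ¬γ)) = 2/3 ⇒ 2/3 = 1
¬β = ¬2/3 = 1/3
α ⇒ ¬β = 2/3 ⇒ 1/3 = 2/3
¬(α ⇒ ¬β) = ¬2/3 = 1/3
¬α = ¬2/3 = 1/3
¬¬α = ¬1/3 = 2/3
¬(α ⇒ ¬β) ⇔ ¬¬α = 1/3 ⇔ 2/3 = 2/3
((γ ⇔ ¬γ) ⇒ ((β ⇔ (α + β)) ⇔ (β · ¬γ))) ⇔ (¬(α ⇒ ¬β) ⇔ ¬¬α) = 1 ⇔ 2/3 = 2/3

2/3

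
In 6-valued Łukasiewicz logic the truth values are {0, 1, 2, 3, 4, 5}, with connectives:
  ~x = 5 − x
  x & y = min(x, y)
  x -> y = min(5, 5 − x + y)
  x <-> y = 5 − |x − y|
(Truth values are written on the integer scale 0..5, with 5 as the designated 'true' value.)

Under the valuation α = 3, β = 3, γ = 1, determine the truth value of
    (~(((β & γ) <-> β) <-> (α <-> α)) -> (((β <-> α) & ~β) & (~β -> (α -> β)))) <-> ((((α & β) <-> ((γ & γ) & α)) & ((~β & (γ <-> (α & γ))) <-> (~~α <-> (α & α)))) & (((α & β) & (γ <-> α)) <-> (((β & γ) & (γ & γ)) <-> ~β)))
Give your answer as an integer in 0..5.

β & γ = 3 & 1 = 1
(β & γ) <-> β = 1 <-> 3 = 3
α <-> α = 3 <-> 3 = 5
((β & γ) <-> β) <-> (α <-> α) = 3 <-> 5 = 3
~(((β & γ) <-> β) <-> (α <-> α)) = ~3 = 2
β <-> α = 3 <-> 3 = 5
~β = ~3 = 2
(β <-> α) & ~β = 5 & 2 = 2
~β = ~3 = 2
α -> β = 3 -> 3 = 5
~β -> (α -> β) = 2 -> 5 = 5
((β <-> α) & ~β) & (~β -> (α -> β)) = 2 & 5 = 2
~(((β & γ) <-> β) <-> (α <-> α)) -> (((β <-> α) & ~β) & (~β -> (α -> β))) = 2 -> 2 = 5
α & β = 3 & 3 = 3
γ & γ = 1 & 1 = 1
(γ & γ) & α = 1 & 3 = 1
(α & β) <-> ((γ & γ) & α) = 3 <-> 1 = 3
~β = ~3 = 2
α & γ = 3 & 1 = 1
γ <-> (α & γ) = 1 <-> 1 = 5
~β & (γ <-> (α & γ)) = 2 & 5 = 2
~α = ~3 = 2
~~α = ~2 = 3
α & α = 3 & 3 = 3
~~α <-> (α & α) = 3 <-> 3 = 5
(~β & (γ <-> (α & γ))) <-> (~~α <-> (α & α)) = 2 <-> 5 = 2
((α & β) <-> ((γ & γ) & α)) & ((~β & (γ <-> (α & γ))) <-> (~~α <-> (α & α))) = 3 & 2 = 2
α & β = 3 & 3 = 3
γ <-> α = 1 <-> 3 = 3
(α & β) & (γ <-> α) = 3 & 3 = 3
β & γ = 3 & 1 = 1
γ & γ = 1 & 1 = 1
(β & γ) & (γ & γ) = 1 & 1 = 1
~β = ~3 = 2
((β & γ) & (γ & γ)) <-> ~β = 1 <-> 2 = 4
((α & β) & (γ <-> α)) <-> (((β & γ) & (γ & γ)) <-> ~β) = 3 <-> 4 = 4
(((α & β) <-> ((γ & γ) & α)) & ((~β & (γ <-> (α & γ))) <-> (~~α <-> (α & α)))) & (((α & β) & (γ <-> α)) <-> (((β & γ) & (γ & γ)) <-> ~β)) = 2 & 4 = 2
(~(((β & γ) <-> β) <-> (α <-> α)) -> (((β <-> α) & ~β) & (~β -> (α -> β)))) <-> ((((α & β) <-> ((γ & γ) & α)) & ((~β & (γ <-> (α & γ))) <-> (~~α <-> (α & α)))) & (((α & β) & (γ <-> α)) <-> (((β & γ) & (γ & γ)) <-> ~β))) = 5 <-> 2 = 2

2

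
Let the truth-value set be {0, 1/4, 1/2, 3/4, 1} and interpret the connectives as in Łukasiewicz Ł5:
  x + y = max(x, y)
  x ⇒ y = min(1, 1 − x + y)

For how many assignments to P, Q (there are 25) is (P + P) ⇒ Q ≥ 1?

15

value 1: 15 assignments (counts)
value 3/4: 4 assignments
value 1/2: 3 assignments
value 1/4: 2 assignments
value 0: 1 assignment
So 15 of the 25 assignments meet the threshold.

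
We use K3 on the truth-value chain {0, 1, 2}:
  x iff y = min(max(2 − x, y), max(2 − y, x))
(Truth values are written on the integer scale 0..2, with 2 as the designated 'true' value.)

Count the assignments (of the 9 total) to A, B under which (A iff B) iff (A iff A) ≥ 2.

A = 0, B = 0 ↦ 2  ≥
A = 0, B = 1 ↦ 1  <
A = 0, B = 2 ↦ 0  <
A = 1, B = 0 ↦ 1  <
A = 1, B = 1 ↦ 1  <
A = 1, B = 2 ↦ 1  <
A = 2, B = 0 ↦ 0  <
A = 2, B = 1 ↦ 1  <
A = 2, B = 2 ↦ 2  ≥
So 2 of the 9 assignments meet the threshold.

2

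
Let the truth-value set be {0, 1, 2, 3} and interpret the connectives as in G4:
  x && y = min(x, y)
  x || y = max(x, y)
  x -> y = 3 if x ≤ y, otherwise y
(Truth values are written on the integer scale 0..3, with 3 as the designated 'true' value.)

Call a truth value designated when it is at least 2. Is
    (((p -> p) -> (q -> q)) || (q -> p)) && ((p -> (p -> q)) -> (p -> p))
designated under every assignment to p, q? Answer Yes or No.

Yes

p = 0, q = 0 ↦ 3
p = 0, q = 1 ↦ 3
p = 0, q = 2 ↦ 3
p = 0, q = 3 ↦ 3
p = 1, q = 0 ↦ 3
p = 1, q = 1 ↦ 3
p = 1, q = 2 ↦ 3
p = 1, q = 3 ↦ 3
p = 2, q = 0 ↦ 3
p = 2, q = 1 ↦ 3
p = 2, q = 2 ↦ 3
p = 2, q = 3 ↦ 3
p = 3, q = 0 ↦ 3
p = 3, q = 1 ↦ 3
p = 3, q = 2 ↦ 3
p = 3, q = 3 ↦ 3
Every assignment gives a value ≥ 2.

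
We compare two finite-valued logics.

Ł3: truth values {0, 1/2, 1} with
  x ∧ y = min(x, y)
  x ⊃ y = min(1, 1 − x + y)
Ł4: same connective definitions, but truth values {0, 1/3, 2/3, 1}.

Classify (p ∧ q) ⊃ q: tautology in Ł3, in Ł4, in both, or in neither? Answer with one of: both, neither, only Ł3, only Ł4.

both

In Ł3: every assignment gives 1 — tautology.
In Ł4: every assignment gives 1 — tautology.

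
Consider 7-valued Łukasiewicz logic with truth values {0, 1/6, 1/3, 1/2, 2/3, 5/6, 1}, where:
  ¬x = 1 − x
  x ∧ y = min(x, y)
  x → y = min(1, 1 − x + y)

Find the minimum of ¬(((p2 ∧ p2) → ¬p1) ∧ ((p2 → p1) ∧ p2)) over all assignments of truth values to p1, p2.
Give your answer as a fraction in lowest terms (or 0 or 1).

Take p1 = 1/3, p2 = 2/3:
p2 ∧ p2 = 2/3 ∧ 2/3 = 2/3
¬p1 = ¬1/3 = 2/3
(p2 ∧ p2) → ¬p1 = 2/3 → 2/3 = 1
p2 → p1 = 2/3 → 1/3 = 2/3
(p2 → p1) ∧ p2 = 2/3 ∧ 2/3 = 2/3
((p2 ∧ p2) → ¬p1) ∧ ((p2 → p1) ∧ p2) = 1 ∧ 2/3 = 2/3
¬(((p2 ∧ p2) → ¬p1) ∧ ((p2 → p1) ∧ p2)) = ¬2/3 = 1/3
No assignment yields a value below 1/3, so this is the minimum.

1/3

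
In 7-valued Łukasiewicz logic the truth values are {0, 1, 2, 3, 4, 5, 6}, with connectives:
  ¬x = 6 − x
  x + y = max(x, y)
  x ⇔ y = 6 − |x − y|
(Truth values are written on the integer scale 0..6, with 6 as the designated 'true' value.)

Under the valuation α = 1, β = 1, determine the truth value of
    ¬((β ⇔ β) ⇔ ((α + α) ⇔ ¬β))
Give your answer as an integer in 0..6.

4

β ⇔ β = 1 ⇔ 1 = 6
α + α = 1 + 1 = 1
¬β = ¬1 = 5
(α + α) ⇔ ¬β = 1 ⇔ 5 = 2
(β ⇔ β) ⇔ ((α + α) ⇔ ¬β) = 6 ⇔ 2 = 2
¬((β ⇔ β) ⇔ ((α + α) ⇔ ¬β)) = ¬2 = 4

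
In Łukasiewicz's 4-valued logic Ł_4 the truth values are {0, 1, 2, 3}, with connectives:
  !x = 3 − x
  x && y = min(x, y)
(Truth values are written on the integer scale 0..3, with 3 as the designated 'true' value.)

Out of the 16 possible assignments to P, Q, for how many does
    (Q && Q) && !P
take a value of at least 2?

P = 0, Q = 0 ↦ 0  <
P = 0, Q = 1 ↦ 1  <
P = 0, Q = 2 ↦ 2  ≥
P = 0, Q = 3 ↦ 3  ≥
P = 1, Q = 0 ↦ 0  <
P = 1, Q = 1 ↦ 1  <
P = 1, Q = 2 ↦ 2  ≥
P = 1, Q = 3 ↦ 2  ≥
P = 2, Q = 0 ↦ 0  <
P = 2, Q = 1 ↦ 1  <
P = 2, Q = 2 ↦ 1  <
P = 2, Q = 3 ↦ 1  <
P = 3, Q = 0 ↦ 0  <
P = 3, Q = 1 ↦ 0  <
P = 3, Q = 2 ↦ 0  <
P = 3, Q = 3 ↦ 0  <
So 4 of the 16 assignments meet the threshold.

4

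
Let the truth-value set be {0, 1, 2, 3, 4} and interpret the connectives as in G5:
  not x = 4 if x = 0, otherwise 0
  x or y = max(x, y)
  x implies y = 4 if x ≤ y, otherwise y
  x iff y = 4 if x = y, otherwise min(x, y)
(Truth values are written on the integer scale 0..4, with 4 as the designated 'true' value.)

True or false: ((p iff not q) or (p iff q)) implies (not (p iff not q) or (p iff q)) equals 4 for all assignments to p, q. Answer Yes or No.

No

Counterexample: take p = 0, q = 1.
not q = not 1 = 0
p iff not q = 0 iff 0 = 4
p iff q = 0 iff 1 = 0
(p iff not q) or (p iff q) = 4 or 0 = 4
not q = not 1 = 0
p iff not q = 0 iff 0 = 4
not (p iff not q) = not 4 = 0
p iff q = 0 iff 1 = 0
not (p iff not q) or (p iff q) = 0 or 0 = 0
((p iff not q) or (p iff q)) implies (not (p iff not q) or (p iff q)) = 4 implies 0 = 0
This gives 0 ≠ 4.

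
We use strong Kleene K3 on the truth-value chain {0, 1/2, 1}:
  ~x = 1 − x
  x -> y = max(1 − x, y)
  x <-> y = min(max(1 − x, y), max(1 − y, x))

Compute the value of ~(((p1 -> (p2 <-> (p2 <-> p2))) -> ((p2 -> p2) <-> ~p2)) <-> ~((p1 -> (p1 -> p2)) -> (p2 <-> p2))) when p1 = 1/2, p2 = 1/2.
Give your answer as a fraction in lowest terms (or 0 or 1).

p2 <-> p2 = 1/2 <-> 1/2 = 1/2
p2 <-> (p2 <-> p2) = 1/2 <-> 1/2 = 1/2
p1 -> (p2 <-> (p2 <-> p2)) = 1/2 -> 1/2 = 1/2
p2 -> p2 = 1/2 -> 1/2 = 1/2
~p2 = ~1/2 = 1/2
(p2 -> p2) <-> ~p2 = 1/2 <-> 1/2 = 1/2
(p1 -> (p2 <-> (p2 <-> p2))) -> ((p2 -> p2) <-> ~p2) = 1/2 -> 1/2 = 1/2
p1 -> p2 = 1/2 -> 1/2 = 1/2
p1 -> (p1 -> p2) = 1/2 -> 1/2 = 1/2
p2 <-> p2 = 1/2 <-> 1/2 = 1/2
(p1 -> (p1 -> p2)) -> (p2 <-> p2) = 1/2 -> 1/2 = 1/2
~((p1 -> (p1 -> p2)) -> (p2 <-> p2)) = ~1/2 = 1/2
((p1 -> (p2 <-> (p2 <-> p2))) -> ((p2 -> p2) <-> ~p2)) <-> ~((p1 -> (p1 -> p2)) -> (p2 <-> p2)) = 1/2 <-> 1/2 = 1/2
~(((p1 -> (p2 <-> (p2 <-> p2))) -> ((p2 -> p2) <-> ~p2)) <-> ~((p1 -> (p1 -> p2)) -> (p2 <-> p2))) = ~1/2 = 1/2

1/2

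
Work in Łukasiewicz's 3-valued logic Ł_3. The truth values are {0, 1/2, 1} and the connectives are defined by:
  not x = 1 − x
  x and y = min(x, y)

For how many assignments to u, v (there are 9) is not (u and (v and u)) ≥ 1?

5

u = 0, v = 0 ↦ 1  ≥
u = 0, v = 1/2 ↦ 1  ≥
u = 0, v = 1 ↦ 1  ≥
u = 1/2, v = 0 ↦ 1  ≥
u = 1/2, v = 1/2 ↦ 1/2  <
u = 1/2, v = 1 ↦ 1/2  <
u = 1, v = 0 ↦ 1  ≥
u = 1, v = 1/2 ↦ 1/2  <
u = 1, v = 1 ↦ 0  <
So 5 of the 9 assignments meet the threshold.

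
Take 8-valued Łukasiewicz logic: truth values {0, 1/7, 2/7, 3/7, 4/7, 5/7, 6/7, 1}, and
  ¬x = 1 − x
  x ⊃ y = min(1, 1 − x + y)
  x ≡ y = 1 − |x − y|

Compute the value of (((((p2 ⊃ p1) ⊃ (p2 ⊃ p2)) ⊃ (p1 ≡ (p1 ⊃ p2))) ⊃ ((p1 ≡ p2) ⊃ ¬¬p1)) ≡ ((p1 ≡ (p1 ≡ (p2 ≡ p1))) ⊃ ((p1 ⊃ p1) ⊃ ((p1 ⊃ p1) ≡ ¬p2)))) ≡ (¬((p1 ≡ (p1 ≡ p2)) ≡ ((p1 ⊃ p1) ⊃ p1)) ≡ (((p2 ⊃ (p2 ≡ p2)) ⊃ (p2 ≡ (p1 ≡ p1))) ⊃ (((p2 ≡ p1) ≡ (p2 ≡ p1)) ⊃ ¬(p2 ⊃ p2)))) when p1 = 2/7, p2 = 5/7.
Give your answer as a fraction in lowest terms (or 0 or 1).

p2 ⊃ p1 = 5/7 ⊃ 2/7 = 4/7
p2 ⊃ p2 = 5/7 ⊃ 5/7 = 1
(p2 ⊃ p1) ⊃ (p2 ⊃ p2) = 4/7 ⊃ 1 = 1
p1 ⊃ p2 = 2/7 ⊃ 5/7 = 1
p1 ≡ (p1 ⊃ p2) = 2/7 ≡ 1 = 2/7
((p2 ⊃ p1) ⊃ (p2 ⊃ p2)) ⊃ (p1 ≡ (p1 ⊃ p2)) = 1 ⊃ 2/7 = 2/7
p1 ≡ p2 = 2/7 ≡ 5/7 = 4/7
¬p1 = ¬2/7 = 5/7
¬¬p1 = ¬5/7 = 2/7
(p1 ≡ p2) ⊃ ¬¬p1 = 4/7 ⊃ 2/7 = 5/7
(((p2 ⊃ p1) ⊃ (p2 ⊃ p2)) ⊃ (p1 ≡ (p1 ⊃ p2))) ⊃ ((p1 ≡ p2) ⊃ ¬¬p1) = 2/7 ⊃ 5/7 = 1
p2 ≡ p1 = 5/7 ≡ 2/7 = 4/7
p1 ≡ (p2 ≡ p1) = 2/7 ≡ 4/7 = 5/7
p1 ≡ (p1 ≡ (p2 ≡ p1)) = 2/7 ≡ 5/7 = 4/7
p1 ⊃ p1 = 2/7 ⊃ 2/7 = 1
p1 ⊃ p1 = 2/7 ⊃ 2/7 = 1
¬p2 = ¬5/7 = 2/7
(p1 ⊃ p1) ≡ ¬p2 = 1 ≡ 2/7 = 2/7
(p1 ⊃ p1) ⊃ ((p1 ⊃ p1) ≡ ¬p2) = 1 ⊃ 2/7 = 2/7
(p1 ≡ (p1 ≡ (p2 ≡ p1))) ⊃ ((p1 ⊃ p1) ⊃ ((p1 ⊃ p1) ≡ ¬p2)) = 4/7 ⊃ 2/7 = 5/7
((((p2 ⊃ p1) ⊃ (p2 ⊃ p2)) ⊃ (p1 ≡ (p1 ⊃ p2))) ⊃ ((p1 ≡ p2) ⊃ ¬¬p1)) ≡ ((p1 ≡ (p1 ≡ (p2 ≡ p1))) ⊃ ((p1 ⊃ p1) ⊃ ((p1 ⊃ p1) ≡ ¬p2))) = 1 ≡ 5/7 = 5/7
p1 ≡ p2 = 2/7 ≡ 5/7 = 4/7
p1 ≡ (p1 ≡ p2) = 2/7 ≡ 4/7 = 5/7
p1 ⊃ p1 = 2/7 ⊃ 2/7 = 1
(p1 ⊃ p1) ⊃ p1 = 1 ⊃ 2/7 = 2/7
(p1 ≡ (p1 ≡ p2)) ≡ ((p1 ⊃ p1) ⊃ p1) = 5/7 ≡ 2/7 = 4/7
¬((p1 ≡ (p1 ≡ p2)) ≡ ((p1 ⊃ p1) ⊃ p1)) = ¬4/7 = 3/7
p2 ≡ p2 = 5/7 ≡ 5/7 = 1
p2 ⊃ (p2 ≡ p2) = 5/7 ⊃ 1 = 1
p1 ≡ p1 = 2/7 ≡ 2/7 = 1
p2 ≡ (p1 ≡ p1) = 5/7 ≡ 1 = 5/7
(p2 ⊃ (p2 ≡ p2)) ⊃ (p2 ≡ (p1 ≡ p1)) = 1 ⊃ 5/7 = 5/7
p2 ≡ p1 = 5/7 ≡ 2/7 = 4/7
p2 ≡ p1 = 5/7 ≡ 2/7 = 4/7
(p2 ≡ p1) ≡ (p2 ≡ p1) = 4/7 ≡ 4/7 = 1
p2 ⊃ p2 = 5/7 ⊃ 5/7 = 1
¬(p2 ⊃ p2) = ¬1 = 0
((p2 ≡ p1) ≡ (p2 ≡ p1)) ⊃ ¬(p2 ⊃ p2) = 1 ⊃ 0 = 0
((p2 ⊃ (p2 ≡ p2)) ⊃ (p2 ≡ (p1 ≡ p1))) ⊃ (((p2 ≡ p1) ≡ (p2 ≡ p1)) ⊃ ¬(p2 ⊃ p2)) = 5/7 ⊃ 0 = 2/7
¬((p1 ≡ (p1 ≡ p2)) ≡ ((p1 ⊃ p1) ⊃ p1)) ≡ (((p2 ⊃ (p2 ≡ p2)) ⊃ (p2 ≡ (p1 ≡ p1))) ⊃ (((p2 ≡ p1) ≡ (p2 ≡ p1)) ⊃ ¬(p2 ⊃ p2))) = 3/7 ≡ 2/7 = 6/7
(((((p2 ⊃ p1) ⊃ (p2 ⊃ p2)) ⊃ (p1 ≡ (p1 ⊃ p2))) ⊃ ((p1 ≡ p2) ⊃ ¬¬p1)) ≡ ((p1 ≡ (p1 ≡ (p2 ≡ p1))) ⊃ ((p1 ⊃ p1) ⊃ ((p1 ⊃ p1) ≡ ¬p2)))) ≡ (¬((p1 ≡ (p1 ≡ p2)) ≡ ((p1 ⊃ p1) ⊃ p1)) ≡ (((p2 ⊃ (p2 ≡ p2)) ⊃ (p2 ≡ (p1 ≡ p1))) ⊃ (((p2 ≡ p1) ≡ (p2 ≡ p1)) ⊃ ¬(p2 ⊃ p2)))) = 5/7 ≡ 6/7 = 6/7

6/7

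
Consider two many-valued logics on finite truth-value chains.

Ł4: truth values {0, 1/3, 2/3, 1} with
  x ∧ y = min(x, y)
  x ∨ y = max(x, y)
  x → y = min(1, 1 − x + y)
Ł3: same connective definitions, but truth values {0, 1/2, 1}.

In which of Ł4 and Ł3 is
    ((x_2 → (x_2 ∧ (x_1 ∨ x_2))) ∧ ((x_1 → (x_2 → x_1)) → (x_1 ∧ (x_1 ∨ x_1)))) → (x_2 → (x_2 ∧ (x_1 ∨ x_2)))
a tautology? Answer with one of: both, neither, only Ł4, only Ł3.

both

In Ł4: every assignment gives 1 — tautology.
In Ł3: every assignment gives 1 — tautology.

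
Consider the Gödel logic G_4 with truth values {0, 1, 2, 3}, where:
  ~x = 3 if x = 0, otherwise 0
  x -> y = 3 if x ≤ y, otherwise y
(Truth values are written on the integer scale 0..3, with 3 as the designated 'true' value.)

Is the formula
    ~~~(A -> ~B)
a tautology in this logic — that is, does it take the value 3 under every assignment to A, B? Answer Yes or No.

No

Counterexample: take A = 0, B = 0.
~B = ~0 = 3
A -> ~B = 0 -> 3 = 3
~(A -> ~B) = ~3 = 0
~~(A -> ~B) = ~0 = 3
~~~(A -> ~B) = ~3 = 0
This gives 0 ≠ 3.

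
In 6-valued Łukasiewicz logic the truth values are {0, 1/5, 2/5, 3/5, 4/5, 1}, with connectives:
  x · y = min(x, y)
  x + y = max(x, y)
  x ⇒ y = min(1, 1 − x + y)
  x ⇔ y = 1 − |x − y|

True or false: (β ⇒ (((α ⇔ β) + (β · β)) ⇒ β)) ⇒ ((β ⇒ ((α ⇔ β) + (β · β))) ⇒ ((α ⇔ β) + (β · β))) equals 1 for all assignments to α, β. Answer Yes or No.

No

Counterexample: take α = 0, β = 1/5.
α ⇔ β = 0 ⇔ 1/5 = 4/5
β · β = 1/5 · 1/5 = 1/5
(α ⇔ β) + (β · β) = 4/5 + 1/5 = 4/5
((α ⇔ β) + (β · β)) ⇒ β = 4/5 ⇒ 1/5 = 2/5
β ⇒ (((α ⇔ β) + (β · β)) ⇒ β) = 1/5 ⇒ 2/5 = 1
α ⇔ β = 0 ⇔ 1/5 = 4/5
β · β = 1/5 · 1/5 = 1/5
(α ⇔ β) + (β · β) = 4/5 + 1/5 = 4/5
β ⇒ ((α ⇔ β) + (β · β)) = 1/5 ⇒ 4/5 = 1
α ⇔ β = 0 ⇔ 1/5 = 4/5
β · β = 1/5 · 1/5 = 1/5
(α ⇔ β) + (β · β) = 4/5 + 1/5 = 4/5
(β ⇒ ((α ⇔ β) + (β · β))) ⇒ ((α ⇔ β) + (β · β)) = 1 ⇒ 4/5 = 4/5
(β ⇒ (((α ⇔ β) + (β · β)) ⇒ β)) ⇒ ((β ⇒ ((α ⇔ β) + (β · β))) ⇒ ((α ⇔ β) + (β · β))) = 1 ⇒ 4/5 = 4/5
This gives 4/5 ≠ 1.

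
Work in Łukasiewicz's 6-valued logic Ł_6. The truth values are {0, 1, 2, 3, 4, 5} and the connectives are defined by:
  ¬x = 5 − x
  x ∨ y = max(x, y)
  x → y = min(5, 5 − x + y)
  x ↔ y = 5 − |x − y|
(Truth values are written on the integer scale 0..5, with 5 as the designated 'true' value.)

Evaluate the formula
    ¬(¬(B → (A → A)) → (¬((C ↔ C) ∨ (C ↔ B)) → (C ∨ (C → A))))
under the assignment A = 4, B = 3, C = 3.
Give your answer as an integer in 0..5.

A → A = 4 → 4 = 5
B → (A → A) = 3 → 5 = 5
¬(B → (A → A)) = ¬5 = 0
C ↔ C = 3 ↔ 3 = 5
C ↔ B = 3 ↔ 3 = 5
(C ↔ C) ∨ (C ↔ B) = 5 ∨ 5 = 5
¬((C ↔ C) ∨ (C ↔ B)) = ¬5 = 0
C → A = 3 → 4 = 5
C ∨ (C → A) = 3 ∨ 5 = 5
¬((C ↔ C) ∨ (C ↔ B)) → (C ∨ (C → A)) = 0 → 5 = 5
¬(B → (A → A)) → (¬((C ↔ C) ∨ (C ↔ B)) → (C ∨ (C → A))) = 0 → 5 = 5
¬(¬(B → (A → A)) → (¬((C ↔ C) ∨ (C ↔ B)) → (C ∨ (C → A)))) = ¬5 = 0

0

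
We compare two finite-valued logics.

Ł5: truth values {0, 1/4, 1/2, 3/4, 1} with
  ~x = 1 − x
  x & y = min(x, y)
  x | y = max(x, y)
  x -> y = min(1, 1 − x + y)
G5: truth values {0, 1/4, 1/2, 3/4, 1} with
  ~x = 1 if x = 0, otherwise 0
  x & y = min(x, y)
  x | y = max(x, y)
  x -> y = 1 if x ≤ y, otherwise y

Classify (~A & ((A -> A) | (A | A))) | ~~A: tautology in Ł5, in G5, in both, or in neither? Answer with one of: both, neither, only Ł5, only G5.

only G5

In Ł5: at A = 1/4 the value is 3/4 — not a tautology.
In G5: every assignment gives 1 — tautology.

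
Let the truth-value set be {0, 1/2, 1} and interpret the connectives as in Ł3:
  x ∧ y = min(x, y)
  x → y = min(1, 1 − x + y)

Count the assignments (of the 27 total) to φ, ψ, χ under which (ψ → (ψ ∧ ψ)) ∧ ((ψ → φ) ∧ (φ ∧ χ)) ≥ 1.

value 1: 3 assignments (counts)
value 1/2: 9 assignments
value 0: 15 assignments
So 3 of the 27 assignments meet the threshold.

3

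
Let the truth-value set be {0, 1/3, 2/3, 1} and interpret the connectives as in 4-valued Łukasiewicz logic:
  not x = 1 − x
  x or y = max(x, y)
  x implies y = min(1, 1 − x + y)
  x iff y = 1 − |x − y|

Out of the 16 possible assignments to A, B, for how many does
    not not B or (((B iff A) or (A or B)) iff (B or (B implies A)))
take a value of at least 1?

A = 0, B = 0 ↦ 1  ≥
A = 0, B = 1/3 ↦ 1  ≥
A = 0, B = 2/3 ↦ 1  ≥
A = 0, B = 1 ↦ 1  ≥
A = 1/3, B = 0 ↦ 2/3  <
A = 1/3, B = 1/3 ↦ 1  ≥
A = 1/3, B = 2/3 ↦ 1  ≥
A = 1/3, B = 1 ↦ 1  ≥
A = 2/3, B = 0 ↦ 2/3  <
A = 2/3, B = 1/3 ↦ 2/3  <
A = 2/3, B = 2/3 ↦ 1  ≥
A = 2/3, B = 1 ↦ 1  ≥
A = 1, B = 0 ↦ 1  ≥
A = 1, B = 1/3 ↦ 1  ≥
A = 1, B = 2/3 ↦ 1  ≥
A = 1, B = 1 ↦ 1  ≥
So 13 of the 16 assignments meet the threshold.

13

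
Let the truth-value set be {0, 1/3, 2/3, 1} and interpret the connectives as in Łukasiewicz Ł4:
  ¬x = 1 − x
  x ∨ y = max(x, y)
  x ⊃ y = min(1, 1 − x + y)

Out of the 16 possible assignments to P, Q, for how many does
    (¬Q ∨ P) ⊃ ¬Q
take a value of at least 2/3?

P = 0, Q = 0 ↦ 1  ≥
P = 0, Q = 1/3 ↦ 1  ≥
P = 0, Q = 2/3 ↦ 1  ≥
P = 0, Q = 1 ↦ 1  ≥
P = 1/3, Q = 0 ↦ 1  ≥
P = 1/3, Q = 1/3 ↦ 1  ≥
P = 1/3, Q = 2/3 ↦ 1  ≥
P = 1/3, Q = 1 ↦ 2/3  ≥
P = 2/3, Q = 0 ↦ 1  ≥
P = 2/3, Q = 1/3 ↦ 1  ≥
P = 2/3, Q = 2/3 ↦ 2/3  ≥
P = 2/3, Q = 1 ↦ 1/3  <
P = 1, Q = 0 ↦ 1  ≥
P = 1, Q = 1/3 ↦ 2/3  ≥
P = 1, Q = 2/3 ↦ 1/3  <
P = 1, Q = 1 ↦ 0  <
So 13 of the 16 assignments meet the threshold.

13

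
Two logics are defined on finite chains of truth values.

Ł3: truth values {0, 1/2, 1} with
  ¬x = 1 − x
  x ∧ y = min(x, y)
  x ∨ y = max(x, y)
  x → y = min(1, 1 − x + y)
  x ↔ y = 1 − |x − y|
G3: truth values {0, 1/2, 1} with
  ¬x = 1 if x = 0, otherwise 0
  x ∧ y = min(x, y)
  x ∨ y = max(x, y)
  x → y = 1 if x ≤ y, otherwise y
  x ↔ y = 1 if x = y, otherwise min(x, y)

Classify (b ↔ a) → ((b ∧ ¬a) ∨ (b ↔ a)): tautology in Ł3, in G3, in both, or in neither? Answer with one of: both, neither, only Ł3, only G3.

both

In Ł3: every assignment gives 1 — tautology.
In G3: every assignment gives 1 — tautology.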